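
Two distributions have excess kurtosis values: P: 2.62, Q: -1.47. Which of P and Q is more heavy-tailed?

P

Higher excess kurtosis ⇒ heavier tails relative to the normal distribution.
2.62 vs -1.47: the larger is 2.62, so P has heavier tails. (P is leptokurtic — heavier-than-normal tails; the other is platykurtic.)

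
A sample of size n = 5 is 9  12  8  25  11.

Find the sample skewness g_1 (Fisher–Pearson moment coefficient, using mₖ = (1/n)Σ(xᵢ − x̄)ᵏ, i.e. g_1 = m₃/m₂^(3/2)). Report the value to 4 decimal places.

1.3063

x̄ = (9 + 12 + 8 + 25 + 11) / 5 = 13.0000
deviations (xᵢ − x̄): -4.0000, -1.0000, -5.0000, 12.0000, -2.0000
Σ(xᵢ − x̄)² = 190.0000 ⇒ m₂ = 190.0000/5 = 38.00000
Σ(xᵢ − x̄)³ = 1530.0000 ⇒ m₃ = 1530.0000/5 = 306.00000
m₂^(3/2) = 38.00000^(1.5) = 234.24773
g_1 = m₃ / m₂^(3/2) = 306.00000 / 234.24773 ≈ 1.3063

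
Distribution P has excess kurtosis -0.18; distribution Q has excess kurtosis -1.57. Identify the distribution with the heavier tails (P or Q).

Higher excess kurtosis ⇒ heavier tails relative to the normal distribution.
-0.18 vs -1.57: the larger is -0.18, so P has heavier tails.

P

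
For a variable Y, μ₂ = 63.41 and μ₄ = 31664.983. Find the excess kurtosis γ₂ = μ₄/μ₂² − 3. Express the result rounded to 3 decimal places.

4.875

μ₂² = 63.41² = 4020.82810
μ₄/μ₂² = 31664.983 / 4020.82810 = 7.87524
γ₂ = 7.87524 − 3 ≈ 4.875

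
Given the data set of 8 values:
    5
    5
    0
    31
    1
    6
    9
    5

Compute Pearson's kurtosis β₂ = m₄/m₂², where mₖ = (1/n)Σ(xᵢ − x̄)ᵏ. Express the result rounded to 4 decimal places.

x̄ = 7.7500
Σ(xᵢ − x̄)² = 673.5000 ⇒ m₂ = 84.18750
Σ(xᵢ − x̄)⁴ = 298074.6563 ⇒ m₄ = 37259.33203
m₂² = 7087.53516
β₂ = m₄/m₂² = 37259.33203 / 7087.53516 ≈ 5.2570

5.2570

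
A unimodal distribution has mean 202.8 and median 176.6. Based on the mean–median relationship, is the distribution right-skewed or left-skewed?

mean − median = 202.8 − 176.6 = 26.2
mean > median ⇒ the longer tail is on the right ⇒ right-skewed (positively skewed).

right-skewed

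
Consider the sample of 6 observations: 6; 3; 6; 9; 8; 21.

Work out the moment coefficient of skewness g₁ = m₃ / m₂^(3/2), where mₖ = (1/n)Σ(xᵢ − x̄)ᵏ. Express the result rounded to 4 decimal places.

x̄ = (6 + 3 + 6 + 9 + 8 + 21) / 6 = 8.8333
deviations (xᵢ − x̄): -2.8333, -5.8333, -2.8333, 0.1667, -0.8333, 12.1667
Σ(xᵢ − x̄)² = 198.8333 ⇒ m₂ = 198.8333/6 = 33.13889
Σ(xᵢ − x̄)³ = 1556.4444 ⇒ m₃ = 1556.4444/6 = 259.40741
m₂^(3/2) = 33.13889^(1.5) = 190.76861
g₁ = m₃ / m₂^(3/2) = 259.40741 / 190.76861 ≈ 1.3598

1.3598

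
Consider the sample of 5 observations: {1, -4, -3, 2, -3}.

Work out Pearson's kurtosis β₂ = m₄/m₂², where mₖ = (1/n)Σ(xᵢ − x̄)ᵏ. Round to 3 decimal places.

x̄ = -1.4000
Σ(xᵢ − x̄)² = 29.2000 ⇒ m₂ = 5.84000
Σ(xᵢ − x̄)⁴ = 225.6160 ⇒ m₄ = 45.12320
m₂² = 34.10560
β₂ = m₄/m₂² = 45.12320 / 34.10560 ≈ 1.323

1.323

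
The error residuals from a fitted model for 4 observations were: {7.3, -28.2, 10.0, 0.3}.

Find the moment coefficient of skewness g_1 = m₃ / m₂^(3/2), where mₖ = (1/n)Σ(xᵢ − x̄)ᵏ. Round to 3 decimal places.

x̄ = (7.3 - 28.2 + 10.0 + 0.3) / 4 = -2.6500
deviations (xᵢ − x̄): 9.9500, -25.5500, 12.6500, 2.9500
Σ(xᵢ − x̄)² = 920.5300 ⇒ m₂ = 920.5300/4 = 230.13250
Σ(xᵢ − x̄)³ = -13644.0720 ⇒ m₃ = -13644.0720/4 = -3411.01800
m₂^(3/2) = 230.13250^(1.5) = 3491.13733
g_1 = m₃ / m₂^(3/2) = -3411.01800 / 3491.13733 ≈ -0.977

-0.977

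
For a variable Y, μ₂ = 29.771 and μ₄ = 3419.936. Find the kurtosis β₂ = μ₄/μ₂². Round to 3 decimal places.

μ₂² = 29.771² = 886.31244
μ₄/μ₂² = 3419.936 / 886.31244 = 3.85861
β₂ ≈ 3.859

3.859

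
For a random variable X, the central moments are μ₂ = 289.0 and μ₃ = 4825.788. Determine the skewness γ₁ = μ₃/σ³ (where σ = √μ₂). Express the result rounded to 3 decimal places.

σ = √μ₂ = √289.0 = 17.00000
σ³ = μ₂^(3/2) = 4913.00000
γ₁ = μ₃/σ³ = 4825.788 / 4913.00000 ≈ 0.982

0.982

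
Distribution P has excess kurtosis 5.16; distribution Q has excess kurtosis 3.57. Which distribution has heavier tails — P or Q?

Higher excess kurtosis ⇒ heavier tails relative to the normal distribution.
5.16 vs 3.57: the larger is 5.16, so P has heavier tails.

P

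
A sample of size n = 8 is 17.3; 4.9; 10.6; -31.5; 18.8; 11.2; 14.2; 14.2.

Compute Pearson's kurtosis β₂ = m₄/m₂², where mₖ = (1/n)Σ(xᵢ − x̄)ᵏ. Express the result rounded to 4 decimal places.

x̄ = 7.4625
Σ(xᵢ − x̄)² = 1864.5588 ⇒ m₂ = 233.06984
Σ(xᵢ − x̄)⁴ = 2334900.2624 ⇒ m₄ = 291862.53280
m₂² = 54321.55207
β₂ = m₄/m₂² = 291862.53280 / 54321.55207 ≈ 5.3729

5.3729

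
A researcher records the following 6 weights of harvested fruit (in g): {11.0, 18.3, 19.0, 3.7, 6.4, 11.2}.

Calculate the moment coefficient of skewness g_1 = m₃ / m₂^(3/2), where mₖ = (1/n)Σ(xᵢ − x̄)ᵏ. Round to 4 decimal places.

0.0676

x̄ = (11.0 + 18.3 + 19.0 + 3.7 + 6.4 + 11.2) / 6 = 11.6000
deviations (xᵢ − x̄): -0.6000, 6.7000, 7.4000, -7.9000, -5.2000, -0.4000
Σ(xᵢ − x̄)² = 189.6200 ⇒ m₂ = 189.6200/6 = 31.60333
Σ(xᵢ − x̄)³ = 72.0600 ⇒ m₃ = 72.0600/6 = 12.01000
m₂^(3/2) = 31.60333^(1.5) = 177.66396
g_1 = m₃ / m₂^(3/2) = 12.01000 / 177.66396 ≈ 0.0676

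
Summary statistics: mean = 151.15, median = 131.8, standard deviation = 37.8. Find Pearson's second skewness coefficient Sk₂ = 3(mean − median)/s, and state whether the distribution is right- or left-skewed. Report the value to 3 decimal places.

1.536, right-skewed

Sk₂ = 3(151.15 − 131.8) / 37.8 = 3 × 19.3500 / 37.8
    = 58.0500 / 37.8 ≈ 1.536
Sk₂ > 0 ⇒ mean > median ⇒ right-skewed (positive skew).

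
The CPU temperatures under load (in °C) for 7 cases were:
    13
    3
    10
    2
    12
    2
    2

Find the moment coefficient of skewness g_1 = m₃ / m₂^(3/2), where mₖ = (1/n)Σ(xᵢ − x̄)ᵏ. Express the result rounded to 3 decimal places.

x̄ = (13 + 3 + 10 + 2 + 12 + 2 + 2) / 7 = 6.2857
deviations (xᵢ − x̄): 6.7143, -3.2857, 3.7143, -4.2857, 5.7143, -4.2857, -4.2857
Σ(xᵢ − x̄)² = 157.4286 ⇒ m₂ = 157.4286/7 = 22.48980
Σ(xᵢ − x̄)³ = 268.8980 ⇒ m₃ = 268.8980/7 = 38.41399
m₂^(3/2) = 22.48980^(1.5) = 106.65428
g_1 = m₃ / m₂^(3/2) = 38.41399 / 106.65428 ≈ 0.360

0.360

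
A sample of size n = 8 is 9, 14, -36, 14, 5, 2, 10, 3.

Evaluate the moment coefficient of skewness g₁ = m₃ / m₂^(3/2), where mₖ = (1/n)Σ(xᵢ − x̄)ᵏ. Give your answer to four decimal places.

x̄ = (9 + 14 - 36 + 14 + 5 + 2 + 10 + 3) / 8 = 2.6250
deviations (xᵢ − x̄): 6.3750, 11.3750, -38.6250, 11.3750, 2.3750, -0.6250, 7.3750, 0.3750
Σ(xᵢ − x̄)² = 1851.8750 ⇒ m₂ = 1851.8750/8 = 231.48438
Σ(xᵢ − x̄)³ = -54007.2188 ⇒ m₃ = -54007.2188/8 = -6750.90234
m₂^(3/2) = 231.48438^(1.5) = 3521.94462
g₁ = m₃ / m₂^(3/2) = -6750.90234 / 3521.94462 ≈ -1.9168

-1.9168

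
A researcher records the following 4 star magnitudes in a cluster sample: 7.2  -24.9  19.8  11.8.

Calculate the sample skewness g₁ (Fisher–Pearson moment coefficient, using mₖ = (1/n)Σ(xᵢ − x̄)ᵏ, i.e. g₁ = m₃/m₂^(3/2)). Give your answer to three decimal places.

-0.911

x̄ = (7.2 - 24.9 + 19.8 + 11.8) / 4 = 3.4750
deviations (xᵢ − x̄): 3.7250, -28.3750, 16.3250, 8.3250
Σ(xᵢ − x̄)² = 1154.8275 ⇒ m₂ = 1154.8275/4 = 288.70687
Σ(xᵢ − x̄)³ = -17866.5049 ⇒ m₃ = -17866.5049/4 = -4466.62622
m₂^(3/2) = 288.70687^(1.5) = 4905.52721
g₁ = m₃ / m₂^(3/2) = -4466.62622 / 4905.52721 ≈ -0.911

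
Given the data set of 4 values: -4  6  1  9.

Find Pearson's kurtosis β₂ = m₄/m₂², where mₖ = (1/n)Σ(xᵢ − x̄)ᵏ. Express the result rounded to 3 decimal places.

1.580

x̄ = 3.0000
Σ(xᵢ − x̄)² = 98.0000 ⇒ m₂ = 24.50000
Σ(xᵢ − x̄)⁴ = 3794.0000 ⇒ m₄ = 948.50000
m₂² = 600.25000
β₂ = m₄/m₂² = 948.50000 / 600.25000 ≈ 1.580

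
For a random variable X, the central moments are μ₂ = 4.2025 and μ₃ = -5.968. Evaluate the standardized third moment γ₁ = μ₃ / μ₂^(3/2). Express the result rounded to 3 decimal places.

σ = √μ₂ = √4.2025 = 2.05000
σ³ = μ₂^(3/2) = 8.61512
γ₁ = μ₃/σ³ = -5.968 / 8.61512 ≈ -0.693

-0.693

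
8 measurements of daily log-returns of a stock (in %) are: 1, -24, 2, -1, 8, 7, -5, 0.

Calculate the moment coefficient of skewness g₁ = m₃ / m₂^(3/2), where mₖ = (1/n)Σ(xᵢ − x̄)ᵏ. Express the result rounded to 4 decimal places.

-1.5055

x̄ = (1 - 24 + 2 - 1 + 8 + 7 - 5 + 0) / 8 = -1.5000
deviations (xᵢ − x̄): 2.5000, -22.5000, 3.5000, 0.5000, 9.5000, 8.5000, -3.5000, 1.5000
Σ(xᵢ − x̄)² = 702.0000 ⇒ m₂ = 702.0000/8 = 87.75000
Σ(xᵢ − x̄)³ = -9900.0000 ⇒ m₃ = -9900.0000/8 = -1237.50000
m₂^(3/2) = 87.75000^(1.5) = 821.99786
g₁ = m₃ / m₂^(3/2) = -1237.50000 / 821.99786 ≈ -1.5055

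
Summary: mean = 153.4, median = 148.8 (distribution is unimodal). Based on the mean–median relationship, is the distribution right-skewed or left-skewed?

mean − median = 153.4 − 148.8 = 4.6
mean > median ⇒ the longer tail is on the right ⇒ right-skewed (positively skewed).

right-skewed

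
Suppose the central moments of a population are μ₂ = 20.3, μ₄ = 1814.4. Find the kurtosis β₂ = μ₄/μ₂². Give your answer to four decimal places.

μ₂² = 20.3² = 412.09000
μ₄/μ₂² = 1814.4 / 412.09000 = 4.40292
β₂ ≈ 4.4029

4.4029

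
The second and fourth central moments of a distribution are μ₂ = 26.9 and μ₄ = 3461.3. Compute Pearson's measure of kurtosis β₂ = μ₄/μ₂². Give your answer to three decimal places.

μ₂² = 26.9² = 723.61000
μ₄/μ₂² = 3461.3 / 723.61000 = 4.78338
β₂ ≈ 4.783

4.783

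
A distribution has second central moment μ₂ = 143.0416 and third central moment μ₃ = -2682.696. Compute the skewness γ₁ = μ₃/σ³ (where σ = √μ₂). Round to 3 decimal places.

σ = √μ₂ = √143.0416 = 11.96000
σ³ = μ₂^(3/2) = 1710.77754
γ₁ = μ₃/σ³ = -2682.696 / 1710.77754 ≈ -1.568

-1.568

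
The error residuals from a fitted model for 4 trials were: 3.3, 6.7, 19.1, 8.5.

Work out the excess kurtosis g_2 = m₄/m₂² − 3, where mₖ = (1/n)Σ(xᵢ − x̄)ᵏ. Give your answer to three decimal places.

x̄ = 9.4000
Σ(xᵢ − x̄)² = 139.4000 ⇒ m₂ = 34.85000
Σ(xᵢ − x̄)⁴ = 10291.3124 ⇒ m₄ = 2572.82810
m₂² = 1214.52250
g_2 = m₄/m₂² − 3 = 2.11839 − 3 ≈ -0.882

-0.882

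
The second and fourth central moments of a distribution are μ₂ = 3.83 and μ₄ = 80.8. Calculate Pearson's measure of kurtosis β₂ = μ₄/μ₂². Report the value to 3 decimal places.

μ₂² = 3.83² = 14.66890
μ₄/μ₂² = 80.8 / 14.66890 = 5.50825
β₂ ≈ 5.508

5.508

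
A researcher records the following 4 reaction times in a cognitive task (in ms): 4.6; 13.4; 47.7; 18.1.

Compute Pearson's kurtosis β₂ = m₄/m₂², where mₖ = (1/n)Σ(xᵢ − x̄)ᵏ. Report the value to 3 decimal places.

2.137

x̄ = 20.9500
Σ(xᵢ − x̄)² = 1048.0100 ⇒ m₂ = 262.00250
Σ(xᵢ − x̄)⁴ = 586806.2704 ⇒ m₄ = 146701.56761
m₂² = 68645.31001
β₂ = m₄/m₂² = 146701.56761 / 68645.31001 ≈ 2.137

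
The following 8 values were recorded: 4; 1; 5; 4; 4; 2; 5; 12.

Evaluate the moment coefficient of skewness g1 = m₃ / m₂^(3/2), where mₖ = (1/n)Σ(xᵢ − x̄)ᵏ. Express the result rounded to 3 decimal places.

x̄ = (4 + 1 + 5 + 4 + 4 + 2 + 5 + 12) / 8 = 4.6250
deviations (xᵢ − x̄): -0.6250, -3.6250, 0.3750, -0.6250, -0.6250, -2.6250, 0.3750, 7.3750
Σ(xᵢ − x̄)² = 75.8750 ⇒ m₂ = 75.8750/8 = 9.48438
Σ(xᵢ − x̄)³ = 334.7813 ⇒ m₃ = 334.7813/8 = 41.84766
m₂^(3/2) = 9.48438^(1.5) = 29.20876
g1 = m₃ / m₂^(3/2) = 41.84766 / 29.20876 ≈ 1.433

1.433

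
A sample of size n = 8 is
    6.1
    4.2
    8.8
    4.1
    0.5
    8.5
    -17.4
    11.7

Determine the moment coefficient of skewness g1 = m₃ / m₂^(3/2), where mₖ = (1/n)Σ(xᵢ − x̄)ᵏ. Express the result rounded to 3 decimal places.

x̄ = (6.1 + 4.2 + 8.8 + 4.1 + 0.5 + 8.5 - 17.4 + 11.7) / 8 = 3.3125
deviations (xᵢ − x̄): 2.7875, 0.8875, 5.4875, 0.7875, -2.8125, 5.1875, -20.7125, 8.3875
Σ(xᵢ − x̄)² = 573.4688 ⇒ m₂ = 573.4688/8 = 71.68359
Σ(xᵢ − x̄)³ = -7990.3201 ⇒ m₃ = -7990.3201/8 = -998.79001
m₂^(3/2) = 71.68359^(1.5) = 606.91749
g1 = m₃ / m₂^(3/2) = -998.79001 / 606.91749 ≈ -1.646

-1.646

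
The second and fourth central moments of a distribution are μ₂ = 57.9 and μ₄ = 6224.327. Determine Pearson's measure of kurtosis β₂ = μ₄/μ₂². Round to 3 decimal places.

1.857

μ₂² = 57.9² = 3352.41000
μ₄/μ₂² = 6224.327 / 3352.41000 = 1.85667
β₂ ≈ 1.857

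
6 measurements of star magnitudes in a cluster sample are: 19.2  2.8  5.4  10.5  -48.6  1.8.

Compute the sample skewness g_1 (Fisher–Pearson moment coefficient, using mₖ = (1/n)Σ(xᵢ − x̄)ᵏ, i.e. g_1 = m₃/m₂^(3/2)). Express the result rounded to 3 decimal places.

x̄ = (19.2 + 2.8 + 5.4 + 10.5 - 48.6 + 1.8) / 6 = -1.4833
deviations (xᵢ − x̄): 20.6833, 4.2833, 6.8833, 11.9833, -47.1167, 3.2833
Σ(xᵢ − x̄)² = 2867.8883 ⇒ m₂ = 2867.8883/6 = 477.98139
Σ(xᵢ − x̄)³ = -93588.8094 ⇒ m₃ = -93588.8094/6 = -15598.13491
m₂^(3/2) = 477.98139^(1.5) = 10450.00457
g_1 = m₃ / m₂^(3/2) = -15598.13491 / 10450.00457 ≈ -1.493

-1.493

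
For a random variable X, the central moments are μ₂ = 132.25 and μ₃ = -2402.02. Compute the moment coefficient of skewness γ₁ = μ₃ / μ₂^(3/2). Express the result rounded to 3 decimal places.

-1.579

σ = √μ₂ = √132.25 = 11.50000
σ³ = μ₂^(3/2) = 1520.87500
γ₁ = μ₃/σ³ = -2402.02 / 1520.87500 ≈ -1.579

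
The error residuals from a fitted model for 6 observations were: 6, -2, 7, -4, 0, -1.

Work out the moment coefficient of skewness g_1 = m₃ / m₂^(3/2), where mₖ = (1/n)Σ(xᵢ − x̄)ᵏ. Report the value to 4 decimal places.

0.4409

x̄ = (6 - 2 + 7 - 4 + 0 - 1) / 6 = 1.0000
deviations (xᵢ − x̄): 5.0000, -3.0000, 6.0000, -5.0000, -1.0000, -2.0000
Σ(xᵢ − x̄)² = 100.0000 ⇒ m₂ = 100.0000/6 = 16.66667
Σ(xᵢ − x̄)³ = 180.0000 ⇒ m₃ = 180.0000/6 = 30.00000
m₂^(3/2) = 16.66667^(1.5) = 68.04138
g_1 = m₃ / m₂^(3/2) = 30.00000 / 68.04138 ≈ 0.4409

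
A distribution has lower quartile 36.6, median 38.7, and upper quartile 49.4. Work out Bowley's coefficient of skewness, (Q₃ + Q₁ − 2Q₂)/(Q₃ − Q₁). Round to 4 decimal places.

numerator: Q₃ + Q₁ − 2Q₂ = 49.4 + 36.6 − 2×38.7 = 8.6000
denominator: Q₃ − Q₁ = 49.4 − 36.6 = 12.8000
Bowley skewness = 8.6000 / 12.8000 ≈ 0.6719

0.6719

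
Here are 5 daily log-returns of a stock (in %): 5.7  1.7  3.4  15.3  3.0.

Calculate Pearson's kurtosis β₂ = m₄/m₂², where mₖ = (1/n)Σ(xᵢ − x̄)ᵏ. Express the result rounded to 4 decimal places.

x̄ = 5.8200
Σ(xᵢ − x̄)² = 120.6680 ⇒ m₂ = 24.13360
Σ(xᵢ − x̄)⁴ = 8462.3573 ⇒ m₄ = 1692.47147
m₂² = 582.43065
β₂ = m₄/m₂² = 1692.47147 / 582.43065 ≈ 2.9059

2.9059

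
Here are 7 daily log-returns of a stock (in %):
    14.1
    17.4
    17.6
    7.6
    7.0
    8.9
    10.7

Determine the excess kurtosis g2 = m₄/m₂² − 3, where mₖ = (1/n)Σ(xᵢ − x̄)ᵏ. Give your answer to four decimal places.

x̄ = 11.9000
Σ(xᵢ − x̄)² = 120.5200 ⇒ m₂ = 17.21714
Σ(xᵢ − x̄)⁴ = 2995.5220 ⇒ m₄ = 427.93171
m₂² = 296.43001
g2 = m₄/m₂² − 3 = 1.44362 − 3 ≈ -1.5564

-1.5564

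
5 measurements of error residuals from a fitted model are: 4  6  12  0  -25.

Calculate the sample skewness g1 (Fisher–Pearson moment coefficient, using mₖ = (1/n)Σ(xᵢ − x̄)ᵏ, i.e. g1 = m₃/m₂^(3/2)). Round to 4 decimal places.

x̄ = (4 + 6 + 12 + 0 - 25) / 5 = -0.6000
deviations (xᵢ − x̄): 4.6000, 6.6000, 12.6000, 0.6000, -24.4000
Σ(xᵢ − x̄)² = 819.2000 ⇒ m₂ = 819.2000/5 = 163.84000
Σ(xᵢ − x̄)³ = -12141.3600 ⇒ m₃ = -12141.3600/5 = -2428.27200
m₂^(3/2) = 163.84000^(1.5) = 2097.15200
g1 = m₃ / m₂^(3/2) = -2428.27200 / 2097.15200 ≈ -1.1579

-1.1579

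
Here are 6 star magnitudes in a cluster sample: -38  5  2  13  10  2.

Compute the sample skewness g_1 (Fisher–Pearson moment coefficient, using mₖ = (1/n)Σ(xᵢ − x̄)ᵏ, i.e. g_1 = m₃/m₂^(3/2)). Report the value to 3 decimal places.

x̄ = (-38 + 5 + 2 + 13 + 10 + 2) / 6 = -1.0000
deviations (xᵢ − x̄): -37.0000, 6.0000, 3.0000, 14.0000, 11.0000, 3.0000
Σ(xᵢ − x̄)² = 1740.0000 ⇒ m₂ = 1740.0000/6 = 290.00000
Σ(xᵢ − x̄)³ = -46308.0000 ⇒ m₃ = -46308.0000/6 = -7718.00000
m₂^(3/2) = 290.00000^(1.5) = 4938.52205
g_1 = m₃ / m₂^(3/2) = -7718.00000 / 4938.52205 ≈ -1.563

-1.563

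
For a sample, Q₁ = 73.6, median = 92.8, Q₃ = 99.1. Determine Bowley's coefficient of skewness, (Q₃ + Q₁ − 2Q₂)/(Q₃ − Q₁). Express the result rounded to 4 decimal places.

-0.5059

numerator: Q₃ + Q₁ − 2Q₂ = 99.1 + 73.6 − 2×92.8 = -12.9000
denominator: Q₃ − Q₁ = 99.1 − 73.6 = 25.5000
Bowley skewness = -12.9000 / 25.5000 ≈ -0.5059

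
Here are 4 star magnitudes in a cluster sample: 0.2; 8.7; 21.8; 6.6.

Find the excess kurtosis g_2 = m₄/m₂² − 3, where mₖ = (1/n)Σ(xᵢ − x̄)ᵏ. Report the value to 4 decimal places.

-0.9490

x̄ = 9.3250
Σ(xᵢ − x̄)² = 246.7075 ⇒ m₂ = 61.67688
Σ(xᵢ − x̄)⁴ = 31207.7920 ⇒ m₄ = 7801.94799
m₂² = 3804.03691
g_2 = m₄/m₂² − 3 = 2.05097 − 3 ≈ -0.9490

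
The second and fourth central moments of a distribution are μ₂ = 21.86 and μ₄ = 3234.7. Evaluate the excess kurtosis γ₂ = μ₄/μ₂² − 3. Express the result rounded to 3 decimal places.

μ₂² = 21.86² = 477.85960
μ₄/μ₂² = 3234.7 / 477.85960 = 6.76914
γ₂ = 6.76914 − 3 ≈ 3.769

3.769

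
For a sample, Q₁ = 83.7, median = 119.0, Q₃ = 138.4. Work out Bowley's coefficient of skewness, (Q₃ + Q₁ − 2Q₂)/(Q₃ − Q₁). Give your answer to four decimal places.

-0.2907

numerator: Q₃ + Q₁ − 2Q₂ = 138.4 + 83.7 − 2×119.0 = -15.9000
denominator: Q₃ − Q₁ = 138.4 − 83.7 = 54.7000
Bowley skewness = -15.9000 / 54.7000 ≈ -0.2907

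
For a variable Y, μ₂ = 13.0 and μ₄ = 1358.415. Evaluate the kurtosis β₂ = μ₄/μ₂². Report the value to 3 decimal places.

μ₂² = 13.0² = 169.00000
μ₄/μ₂² = 1358.415 / 169.00000 = 8.03796
β₂ ≈ 8.038

8.038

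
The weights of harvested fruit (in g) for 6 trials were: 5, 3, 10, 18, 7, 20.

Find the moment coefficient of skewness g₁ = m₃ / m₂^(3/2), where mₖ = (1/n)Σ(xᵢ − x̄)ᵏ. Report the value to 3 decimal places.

0.413

x̄ = (5 + 3 + 10 + 18 + 7 + 20) / 6 = 10.5000
deviations (xᵢ − x̄): -5.5000, -7.5000, -0.5000, 7.5000, -3.5000, 9.5000
Σ(xᵢ − x̄)² = 245.5000 ⇒ m₂ = 245.5000/6 = 40.91667
Σ(xᵢ − x̄)³ = 648.0000 ⇒ m₃ = 648.0000/6 = 108.00000
m₂^(3/2) = 40.91667^(1.5) = 261.72811
g₁ = m₃ / m₂^(3/2) = 108.00000 / 261.72811 ≈ 0.413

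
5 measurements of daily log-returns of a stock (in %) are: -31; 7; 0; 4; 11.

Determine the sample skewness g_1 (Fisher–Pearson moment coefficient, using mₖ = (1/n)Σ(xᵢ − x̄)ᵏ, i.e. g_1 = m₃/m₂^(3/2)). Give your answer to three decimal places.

x̄ = (-31 + 7 + 0 + 4 + 11) / 5 = -1.8000
deviations (xᵢ − x̄): -29.2000, 8.8000, 1.8000, 5.8000, 12.8000
Σ(xᵢ − x̄)² = 1130.8000 ⇒ m₂ = 1130.8000/5 = 226.16000
Σ(xᵢ − x̄)³ = -21917.5200 ⇒ m₃ = -21917.5200/5 = -4383.50400
m₂^(3/2) = 226.16000^(1.5) = 3401.13361
g_1 = m₃ / m₂^(3/2) = -4383.50400 / 3401.13361 ≈ -1.289

-1.289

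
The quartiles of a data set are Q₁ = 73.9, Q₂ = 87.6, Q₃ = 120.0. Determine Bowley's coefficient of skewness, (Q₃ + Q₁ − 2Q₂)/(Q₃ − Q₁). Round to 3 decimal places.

numerator: Q₃ + Q₁ − 2Q₂ = 120.0 + 73.9 − 2×87.6 = 18.7000
denominator: Q₃ − Q₁ = 120.0 − 73.9 = 46.1000
Bowley skewness = 18.7000 / 46.1000 ≈ 0.406

0.406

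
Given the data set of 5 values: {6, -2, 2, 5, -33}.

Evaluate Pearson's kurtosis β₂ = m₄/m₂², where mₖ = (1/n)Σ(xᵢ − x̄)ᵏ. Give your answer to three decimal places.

x̄ = -4.4000
Σ(xᵢ − x̄)² = 1061.2000 ⇒ m₂ = 212.24000
Σ(xᵢ − x̄)⁴ = 690275.5360 ⇒ m₄ = 138055.10720
m₂² = 45045.81760
β₂ = m₄/m₂² = 138055.10720 / 45045.81760 ≈ 3.065

3.065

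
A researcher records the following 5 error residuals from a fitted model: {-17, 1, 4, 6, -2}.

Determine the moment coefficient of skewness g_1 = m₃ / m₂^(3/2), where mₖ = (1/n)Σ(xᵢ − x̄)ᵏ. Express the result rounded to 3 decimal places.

x̄ = (-17 + 1 + 4 + 6 - 2) / 5 = -1.6000
deviations (xᵢ − x̄): -15.4000, 2.6000, 5.6000, 7.6000, -0.4000
Σ(xᵢ − x̄)² = 333.2000 ⇒ m₂ = 333.2000/5 = 66.64000
Σ(xᵢ − x̄)³ = -3020.1600 ⇒ m₃ = -3020.1600/5 = -604.03200
m₂^(3/2) = 66.64000^(1.5) = 544.00449
g_1 = m₃ / m₂^(3/2) = -604.03200 / 544.00449 ≈ -1.110

-1.110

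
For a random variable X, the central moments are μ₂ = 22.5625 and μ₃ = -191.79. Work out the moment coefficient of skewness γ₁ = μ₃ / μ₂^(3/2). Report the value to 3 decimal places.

σ = √μ₂ = √22.5625 = 4.75000
σ³ = μ₂^(3/2) = 107.17188
γ₁ = μ₃/σ³ = -191.79 / 107.17188 ≈ -1.790

-1.790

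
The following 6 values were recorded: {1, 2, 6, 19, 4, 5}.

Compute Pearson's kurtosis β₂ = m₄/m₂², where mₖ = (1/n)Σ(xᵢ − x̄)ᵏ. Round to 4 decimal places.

x̄ = 6.1667
Σ(xᵢ − x̄)² = 214.8333 ⇒ m₂ = 35.80556
Σ(xᵢ − x̄)⁴ = 28162.1528 ⇒ m₄ = 4693.69213
m₂² = 1282.03781
β₂ = m₄/m₂² = 4693.69213 / 1282.03781 ≈ 3.6611

3.6611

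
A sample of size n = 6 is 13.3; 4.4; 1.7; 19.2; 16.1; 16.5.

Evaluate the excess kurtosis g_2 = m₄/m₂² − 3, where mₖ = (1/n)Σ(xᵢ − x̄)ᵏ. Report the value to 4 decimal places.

x̄ = 11.8667
Σ(xᵢ − x̄)² = 254.3333 ⇒ m₂ = 42.38889
Σ(xᵢ − x̄)⁴ = 17470.0075 ⇒ m₄ = 2911.66792
m₂² = 1796.81790
g_2 = m₄/m₂² − 3 = 1.62046 − 3 ≈ -1.3795

-1.3795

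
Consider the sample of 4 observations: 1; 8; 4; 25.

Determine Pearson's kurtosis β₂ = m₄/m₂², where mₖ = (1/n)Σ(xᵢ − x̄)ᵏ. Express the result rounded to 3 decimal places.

x̄ = 9.5000
Σ(xᵢ − x̄)² = 345.0000 ⇒ m₂ = 86.25000
Σ(xᵢ − x̄)⁴ = 63860.2500 ⇒ m₄ = 15965.06250
m₂² = 7439.06250
β₂ = m₄/m₂² = 15965.06250 / 7439.06250 ≈ 2.146

2.146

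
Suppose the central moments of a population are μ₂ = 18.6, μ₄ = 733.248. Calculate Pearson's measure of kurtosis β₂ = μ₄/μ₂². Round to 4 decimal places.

μ₂² = 18.6² = 345.96000
μ₄/μ₂² = 733.248 / 345.96000 = 2.11946
β₂ ≈ 2.1195

2.1195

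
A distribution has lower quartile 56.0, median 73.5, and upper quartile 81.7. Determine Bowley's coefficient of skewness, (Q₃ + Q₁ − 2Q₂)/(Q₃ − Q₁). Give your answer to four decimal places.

numerator: Q₃ + Q₁ − 2Q₂ = 81.7 + 56.0 − 2×73.5 = -9.3000
denominator: Q₃ − Q₁ = 81.7 − 56.0 = 25.7000
Bowley skewness = -9.3000 / 25.7000 ≈ -0.3619

-0.3619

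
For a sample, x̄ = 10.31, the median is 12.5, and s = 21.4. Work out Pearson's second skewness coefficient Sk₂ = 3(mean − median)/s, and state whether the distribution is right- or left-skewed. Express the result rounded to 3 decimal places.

Sk₂ = 3(10.31 − 12.5) / 21.4 = 3 × -2.1900 / 21.4
    = -6.5700 / 21.4 ≈ -0.307
Sk₂ < 0 ⇒ mean < median ⇒ left-skewed (negative skew).

-0.307, left-skewed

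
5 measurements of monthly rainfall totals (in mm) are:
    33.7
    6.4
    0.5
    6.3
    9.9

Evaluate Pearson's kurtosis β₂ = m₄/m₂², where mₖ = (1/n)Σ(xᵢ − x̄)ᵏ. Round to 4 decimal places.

x̄ = 11.3600
Σ(xᵢ − x̄)² = 669.3520 ⇒ m₂ = 133.87040
Σ(xᵢ − x̄)⁴ = 264251.5305 ⇒ m₄ = 52850.30611
m₂² = 17921.28400
β₂ = m₄/m₂² = 52850.30611 / 17921.28400 ≈ 2.9490

2.9490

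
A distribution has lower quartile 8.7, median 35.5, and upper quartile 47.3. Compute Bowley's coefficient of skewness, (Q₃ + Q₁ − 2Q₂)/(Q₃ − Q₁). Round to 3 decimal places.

numerator: Q₃ + Q₁ − 2Q₂ = 47.3 + 8.7 − 2×35.5 = -15.0000
denominator: Q₃ − Q₁ = 47.3 − 8.7 = 38.6000
Bowley skewness = -15.0000 / 38.6000 ≈ -0.389

-0.389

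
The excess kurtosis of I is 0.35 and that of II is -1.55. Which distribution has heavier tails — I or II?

Higher excess kurtosis ⇒ heavier tails relative to the normal distribution.
0.35 vs -1.55: the larger is 0.35, so I has heavier tails. (I is leptokurtic — heavier-than-normal tails; the other is platykurtic.)

I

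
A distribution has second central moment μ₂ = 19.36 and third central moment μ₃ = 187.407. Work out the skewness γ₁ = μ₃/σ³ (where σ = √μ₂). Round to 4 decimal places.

σ = √μ₂ = √19.36 = 4.40000
σ³ = μ₂^(3/2) = 85.18400
γ₁ = μ₃/σ³ = 187.407 / 85.18400 ≈ 2.2000

2.2000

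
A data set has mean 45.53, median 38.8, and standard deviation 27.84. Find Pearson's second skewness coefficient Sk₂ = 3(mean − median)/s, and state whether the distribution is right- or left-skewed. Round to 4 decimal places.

Sk₂ = 3(45.53 − 38.8) / 27.84 = 3 × 6.7300 / 27.84
    = 20.1900 / 27.84 ≈ 0.7252
Sk₂ > 0 ⇒ mean > median ⇒ right-skewed (positive skew).

0.7252, right-skewed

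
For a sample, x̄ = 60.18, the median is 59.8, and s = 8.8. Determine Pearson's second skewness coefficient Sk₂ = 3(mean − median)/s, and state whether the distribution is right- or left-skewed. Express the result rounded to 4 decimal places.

0.1295, right-skewed

Sk₂ = 3(60.18 − 59.8) / 8.8 = 3 × 0.3800 / 8.8
    = 1.1400 / 8.8 ≈ 0.1295
Sk₂ > 0 ⇒ mean > median ⇒ right-skewed (positive skew).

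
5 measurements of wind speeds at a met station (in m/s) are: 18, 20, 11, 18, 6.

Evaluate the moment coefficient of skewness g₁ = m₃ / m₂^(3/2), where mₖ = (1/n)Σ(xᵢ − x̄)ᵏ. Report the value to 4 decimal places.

x̄ = (18 + 20 + 11 + 18 + 6) / 5 = 14.6000
deviations (xᵢ − x̄): 3.4000, 5.4000, -3.6000, 3.4000, -8.6000
Σ(xᵢ − x̄)² = 139.2000 ⇒ m₂ = 139.2000/5 = 27.84000
Σ(xᵢ − x̄)³ = -446.6400 ⇒ m₃ = -446.6400/5 = -89.32800
m₂^(3/2) = 27.84000^(1.5) = 146.89393
g₁ = m₃ / m₂^(3/2) = -89.32800 / 146.89393 ≈ -0.6081

-0.6081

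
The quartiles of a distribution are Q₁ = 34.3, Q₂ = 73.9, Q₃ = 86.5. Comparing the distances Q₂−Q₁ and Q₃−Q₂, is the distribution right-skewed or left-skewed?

Q₂ − Q₁ = 39.6;  Q₃ − Q₂ = 12.6
Q₂ − Q₁ > Q₃ − Q₂ ⇒ the lower half is more spread out ⇒ left-skewed.

left-skewed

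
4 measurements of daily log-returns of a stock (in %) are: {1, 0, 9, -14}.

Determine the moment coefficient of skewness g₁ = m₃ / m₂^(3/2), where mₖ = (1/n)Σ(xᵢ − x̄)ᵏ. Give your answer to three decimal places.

x̄ = (1 + 0 + 9 - 14) / 4 = -1.0000
deviations (xᵢ − x̄): 2.0000, 1.0000, 10.0000, -13.0000
Σ(xᵢ − x̄)² = 274.0000 ⇒ m₂ = 274.0000/4 = 68.50000
Σ(xᵢ − x̄)³ = -1188.0000 ⇒ m₃ = -1188.0000/4 = -297.00000
m₂^(3/2) = 68.50000^(1.5) = 566.93838
g₁ = m₃ / m₂^(3/2) = -297.00000 / 566.93838 ≈ -0.524

-0.524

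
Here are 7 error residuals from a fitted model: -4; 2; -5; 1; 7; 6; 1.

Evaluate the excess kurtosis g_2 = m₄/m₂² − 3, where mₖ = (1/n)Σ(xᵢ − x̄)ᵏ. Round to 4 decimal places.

-1.2110

x̄ = 1.1429
Σ(xᵢ − x̄)² = 122.8571 ⇒ m₂ = 17.55102
Σ(xᵢ − x̄)⁴ = 3857.4810 ⇒ m₄ = 551.06872
m₂² = 308.03832
g_2 = m₄/m₂² − 3 = 1.78896 − 3 ≈ -1.2110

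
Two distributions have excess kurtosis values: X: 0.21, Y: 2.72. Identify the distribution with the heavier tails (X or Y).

Higher excess kurtosis ⇒ heavier tails relative to the normal distribution.
0.21 vs 2.72: the larger is 2.72, so Y has heavier tails.

Y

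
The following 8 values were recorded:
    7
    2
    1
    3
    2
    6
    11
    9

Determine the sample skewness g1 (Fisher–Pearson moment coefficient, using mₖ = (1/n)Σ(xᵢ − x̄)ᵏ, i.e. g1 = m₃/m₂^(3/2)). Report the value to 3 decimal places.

0.390

x̄ = (7 + 2 + 1 + 3 + 2 + 6 + 11 + 9) / 8 = 5.1250
deviations (xᵢ − x̄): 1.8750, -3.1250, -4.1250, -2.1250, -3.1250, 0.8750, 5.8750, 3.8750
Σ(xᵢ − x̄)² = 94.8750 ⇒ m₂ = 94.8750/8 = 11.85938
Σ(xᵢ − x̄)³ = 127.4063 ⇒ m₃ = 127.4063/8 = 15.92578
m₂^(3/2) = 11.85938^(1.5) = 40.84066
g1 = m₃ / m₂^(3/2) = 15.92578 / 40.84066 ≈ 0.390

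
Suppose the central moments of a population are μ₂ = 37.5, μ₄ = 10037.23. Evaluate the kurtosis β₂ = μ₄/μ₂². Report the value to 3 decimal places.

μ₂² = 37.5² = 1406.25000
μ₄/μ₂² = 10037.23 / 1406.25000 = 7.13759
β₂ ≈ 7.138

7.138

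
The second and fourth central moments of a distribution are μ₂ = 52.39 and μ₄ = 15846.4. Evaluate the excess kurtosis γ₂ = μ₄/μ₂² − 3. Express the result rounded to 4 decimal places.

μ₂² = 52.39² = 2744.71210
μ₄/μ₂² = 15846.4 / 2744.71210 = 5.77343
γ₂ = 5.77343 − 3 ≈ 2.7734

2.7734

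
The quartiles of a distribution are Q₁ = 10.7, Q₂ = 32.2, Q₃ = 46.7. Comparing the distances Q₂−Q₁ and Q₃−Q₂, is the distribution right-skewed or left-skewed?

Q₂ − Q₁ = 21.5;  Q₃ − Q₂ = 14.5
Q₂ − Q₁ > Q₃ − Q₂ ⇒ the lower half is more spread out ⇒ left-skewed.

left-skewed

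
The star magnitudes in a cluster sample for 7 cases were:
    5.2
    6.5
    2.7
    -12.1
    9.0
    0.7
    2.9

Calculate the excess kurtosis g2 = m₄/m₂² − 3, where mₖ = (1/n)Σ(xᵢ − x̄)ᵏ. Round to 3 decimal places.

0.867

x̄ = 2.1286
Σ(xᵢ − x̄)² = 281.1743 ⇒ m₂ = 40.16776
Σ(xᵢ − x̄)⁴ = 43675.1008 ⇒ m₄ = 6239.30012
m₂² = 1613.44855
g2 = m₄/m₂² − 3 = 3.86706 − 3 ≈ 0.867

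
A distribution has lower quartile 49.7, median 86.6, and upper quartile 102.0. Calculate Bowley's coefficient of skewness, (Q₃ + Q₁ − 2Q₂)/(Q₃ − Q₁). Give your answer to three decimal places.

-0.411

numerator: Q₃ + Q₁ − 2Q₂ = 102.0 + 49.7 − 2×86.6 = -21.5000
denominator: Q₃ − Q₁ = 102.0 − 49.7 = 52.3000
Bowley skewness = -21.5000 / 52.3000 ≈ -0.411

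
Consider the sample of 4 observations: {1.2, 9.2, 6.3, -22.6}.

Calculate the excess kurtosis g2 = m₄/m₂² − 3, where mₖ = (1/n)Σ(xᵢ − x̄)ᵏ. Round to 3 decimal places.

-0.810

x̄ = -1.4750
Σ(xᵢ − x̄)² = 627.8275 ⇒ m₂ = 156.95688
Σ(xᵢ − x̄)⁴ = 215844.3736 ⇒ m₄ = 53961.09339
m₂² = 24635.46061
g2 = m₄/m₂² − 3 = 2.19038 − 3 ≈ -0.810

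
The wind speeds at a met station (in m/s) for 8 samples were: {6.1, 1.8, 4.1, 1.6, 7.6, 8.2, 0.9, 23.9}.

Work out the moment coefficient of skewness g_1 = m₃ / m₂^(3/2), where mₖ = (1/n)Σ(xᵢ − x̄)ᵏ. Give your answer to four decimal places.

x̄ = (6.1 + 1.8 + 4.1 + 1.6 + 7.6 + 8.2 + 0.9 + 23.9) / 8 = 6.7750
deviations (xᵢ − x̄): -0.6750, -4.9750, -2.6750, -5.1750, 0.8250, 1.4250, -5.8750, 17.1250
Σ(xᵢ − x̄)² = 389.6350 ⇒ m₂ = 389.6350/8 = 48.70438
Σ(xᵢ − x̄)³ = 4541.6768 ⇒ m₃ = 4541.6768/8 = 567.70959
m₂^(3/2) = 48.70438^(1.5) = 339.90062
g_1 = m₃ / m₂^(3/2) = 567.70959 / 339.90062 ≈ 1.6702

1.6702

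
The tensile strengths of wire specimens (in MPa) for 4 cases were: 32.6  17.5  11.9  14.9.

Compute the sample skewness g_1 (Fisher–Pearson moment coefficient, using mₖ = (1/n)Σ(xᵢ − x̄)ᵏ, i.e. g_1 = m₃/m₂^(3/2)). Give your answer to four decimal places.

0.9442

x̄ = (32.6 + 17.5 + 11.9 + 14.9) / 4 = 19.2250
deviations (xᵢ − x̄): 13.3750, -1.7250, -7.3250, -4.3250
Σ(xᵢ − x̄)² = 254.2275 ⇒ m₂ = 254.2275/4 = 63.55688
Σ(xᵢ − x̄)³ = 1913.5999 ⇒ m₃ = 1913.5999/4 = 478.39997
m₂^(3/2) = 63.55688^(1.5) = 506.69172
g_1 = m₃ / m₂^(3/2) = 478.39997 / 506.69172 ≈ 0.9442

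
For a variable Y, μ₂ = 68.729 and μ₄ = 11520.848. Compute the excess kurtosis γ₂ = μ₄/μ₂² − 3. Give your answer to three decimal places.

-0.561

μ₂² = 68.729² = 4723.67544
μ₄/μ₂² = 11520.848 / 4723.67544 = 2.43896
γ₂ = 2.43896 − 3 ≈ -0.561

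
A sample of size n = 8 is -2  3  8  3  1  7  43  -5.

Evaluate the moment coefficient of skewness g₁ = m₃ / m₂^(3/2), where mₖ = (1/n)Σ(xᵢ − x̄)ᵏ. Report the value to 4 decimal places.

x̄ = (-2 + 3 + 8 + 3 + 1 + 7 + 43 - 5) / 8 = 7.2500
deviations (xᵢ − x̄): -9.2500, -4.2500, 0.7500, -4.2500, -6.2500, -0.2500, 35.7500, -12.2500
Σ(xᵢ − x̄)² = 1589.5000 ⇒ m₂ = 1589.5000/8 = 198.68750
Σ(xᵢ − x̄)³ = 42663.7500 ⇒ m₃ = 42663.7500/8 = 5332.96875
m₂^(3/2) = 198.68750^(1.5) = 2800.63052
g₁ = m₃ / m₂^(3/2) = 5332.96875 / 2800.63052 ≈ 1.9042

1.9042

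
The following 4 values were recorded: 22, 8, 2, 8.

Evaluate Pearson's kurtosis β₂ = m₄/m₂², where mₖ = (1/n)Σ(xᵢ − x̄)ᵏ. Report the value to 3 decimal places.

2.132

x̄ = 10.0000
Σ(xᵢ − x̄)² = 216.0000 ⇒ m₂ = 54.00000
Σ(xᵢ − x̄)⁴ = 24864.0000 ⇒ m₄ = 6216.00000
m₂² = 2916.00000
β₂ = m₄/m₂² = 6216.00000 / 2916.00000 ≈ 2.132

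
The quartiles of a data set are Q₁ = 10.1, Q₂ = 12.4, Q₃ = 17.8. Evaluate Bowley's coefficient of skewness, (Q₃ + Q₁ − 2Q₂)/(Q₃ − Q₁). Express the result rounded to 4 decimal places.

numerator: Q₃ + Q₁ − 2Q₂ = 17.8 + 10.1 − 2×12.4 = 3.1000
denominator: Q₃ − Q₁ = 17.8 − 10.1 = 7.7000
Bowley skewness = 3.1000 / 7.7000 ≈ 0.4026

0.4026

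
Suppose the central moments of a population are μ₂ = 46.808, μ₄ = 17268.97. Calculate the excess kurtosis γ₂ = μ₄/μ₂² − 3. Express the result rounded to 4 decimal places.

μ₂² = 46.808² = 2190.98886
μ₄/μ₂² = 17268.97 / 2190.98886 = 7.88182
γ₂ = 7.88182 − 3 ≈ 4.8818

4.8818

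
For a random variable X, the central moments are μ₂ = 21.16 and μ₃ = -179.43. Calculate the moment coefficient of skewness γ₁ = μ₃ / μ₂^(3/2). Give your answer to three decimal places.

σ = √μ₂ = √21.16 = 4.60000
σ³ = μ₂^(3/2) = 97.33600
γ₁ = μ₃/σ³ = -179.43 / 97.33600 ≈ -1.843

-1.843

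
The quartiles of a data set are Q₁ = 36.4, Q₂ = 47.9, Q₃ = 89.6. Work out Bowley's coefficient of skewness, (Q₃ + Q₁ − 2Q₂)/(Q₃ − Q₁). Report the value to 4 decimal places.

0.5677

numerator: Q₃ + Q₁ − 2Q₂ = 89.6 + 36.4 − 2×47.9 = 30.2000
denominator: Q₃ − Q₁ = 89.6 − 36.4 = 53.2000
Bowley skewness = 30.2000 / 53.2000 ≈ 0.5677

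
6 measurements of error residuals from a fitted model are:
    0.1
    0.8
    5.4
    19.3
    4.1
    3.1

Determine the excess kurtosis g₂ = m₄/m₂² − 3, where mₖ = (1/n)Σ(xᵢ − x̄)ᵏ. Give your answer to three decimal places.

0.661

x̄ = 5.4667
Σ(xᵢ − x̄)² = 249.4133 ⇒ m₂ = 41.56889
Σ(xᵢ − x̄)⁴ = 37957.7115 ⇒ m₄ = 6326.28525
m₂² = 1727.97252
g₂ = m₄/m₂² − 3 = 3.66110 − 3 ≈ 0.661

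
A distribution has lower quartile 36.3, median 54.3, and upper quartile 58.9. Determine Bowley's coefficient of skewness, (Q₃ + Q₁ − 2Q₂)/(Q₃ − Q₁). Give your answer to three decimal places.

-0.593

numerator: Q₃ + Q₁ − 2Q₂ = 58.9 + 36.3 − 2×54.3 = -13.4000
denominator: Q₃ − Q₁ = 58.9 − 36.3 = 22.6000
Bowley skewness = -13.4000 / 22.6000 ≈ -0.593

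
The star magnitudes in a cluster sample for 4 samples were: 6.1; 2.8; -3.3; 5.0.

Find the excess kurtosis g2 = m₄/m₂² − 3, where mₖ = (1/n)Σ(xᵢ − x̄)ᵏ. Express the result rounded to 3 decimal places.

x̄ = 2.6500
Σ(xᵢ − x̄)² = 52.8500 ⇒ m₂ = 13.21250
Σ(xᵢ − x̄)⁴ = 1425.5050 ⇒ m₄ = 356.37626
m₂² = 174.57016
g2 = m₄/m₂² − 3 = 2.04145 − 3 ≈ -0.959

-0.959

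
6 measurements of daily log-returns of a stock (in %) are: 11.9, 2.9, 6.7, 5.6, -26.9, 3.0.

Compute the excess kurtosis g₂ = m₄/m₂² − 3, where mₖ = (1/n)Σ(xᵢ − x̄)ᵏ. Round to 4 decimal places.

x̄ = 0.5333
Σ(xᵢ − x̄)² = 957.1733 ⇒ m₂ = 159.52889
Σ(xᵢ − x̄)⁴ = 585254.8011 ⇒ m₄ = 97542.46685
m₂² = 25449.46639
g₂ = m₄/m₂² − 3 = 3.83279 − 3 ≈ 0.8328

0.8328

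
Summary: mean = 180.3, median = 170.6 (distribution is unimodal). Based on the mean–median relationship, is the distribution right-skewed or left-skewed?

right-skewed

mean − median = 180.3 − 170.6 = 9.7
mean > median ⇒ the longer tail is on the right ⇒ right-skewed (positively skewed).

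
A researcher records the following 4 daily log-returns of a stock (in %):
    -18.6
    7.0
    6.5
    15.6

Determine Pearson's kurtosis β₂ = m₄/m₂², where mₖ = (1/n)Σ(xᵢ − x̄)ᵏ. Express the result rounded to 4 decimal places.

2.1752

x̄ = 2.6250
Σ(xᵢ − x̄)² = 653.0075 ⇒ m₂ = 163.25188
Σ(xᵢ − x̄)⁴ = 231884.5786 ⇒ m₄ = 57971.14465
m₂² = 26651.17469
β₂ = m₄/m₂² = 57971.14465 / 26651.17469 ≈ 2.1752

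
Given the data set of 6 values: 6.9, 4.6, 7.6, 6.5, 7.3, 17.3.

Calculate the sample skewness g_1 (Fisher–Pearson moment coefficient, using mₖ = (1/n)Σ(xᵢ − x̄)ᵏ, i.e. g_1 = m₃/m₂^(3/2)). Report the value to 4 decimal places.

1.5560

x̄ = (6.9 + 4.6 + 7.6 + 6.5 + 7.3 + 17.3) / 6 = 8.3667
deviations (xᵢ − x̄): -1.4667, -3.7667, -0.7667, -1.8667, -1.0667, 8.9333
Σ(xᵢ − x̄)² = 101.3533 ⇒ m₂ = 101.3533/6 = 16.89222
Σ(xᵢ − x̄)³ = 648.1556 ⇒ m₃ = 648.1556/6 = 108.02593
m₂^(3/2) = 16.89222^(1.5) = 69.42728
g_1 = m₃ / m₂^(3/2) = 108.02593 / 69.42728 ≈ 1.5560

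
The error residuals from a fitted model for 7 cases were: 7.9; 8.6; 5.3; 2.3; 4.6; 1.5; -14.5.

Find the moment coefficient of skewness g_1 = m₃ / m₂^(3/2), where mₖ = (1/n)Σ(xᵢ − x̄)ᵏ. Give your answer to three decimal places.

-1.578

x̄ = (7.9 + 8.6 + 5.3 + 2.3 + 4.6 + 1.5 - 14.5) / 7 = 2.2429
deviations (xᵢ − x̄): 5.6571, 6.3571, 3.0571, 0.0571, 2.3571, -0.7429, -16.7429
Σ(xᵢ − x̄)² = 368.1971 ⇒ m₂ = 368.1971/7 = 52.59959
Σ(xᵢ − x̄)³ = -4214.1932 ⇒ m₃ = -4214.1932/7 = -602.02760
m₂^(3/2) = 52.59959^(1.5) = 381.48157
g_1 = m₃ / m₂^(3/2) = -602.02760 / 381.48157 ≈ -1.578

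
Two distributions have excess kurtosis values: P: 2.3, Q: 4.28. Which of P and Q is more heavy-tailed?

Q

Higher excess kurtosis ⇒ heavier tails relative to the normal distribution.
2.3 vs 4.28: the larger is 4.28, so Q has heavier tails.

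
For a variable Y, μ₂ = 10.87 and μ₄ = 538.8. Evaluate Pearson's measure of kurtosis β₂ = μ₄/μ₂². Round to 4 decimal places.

μ₂² = 10.87² = 118.15690
μ₄/μ₂² = 538.8 / 118.15690 = 4.56004
β₂ ≈ 4.5600

4.5600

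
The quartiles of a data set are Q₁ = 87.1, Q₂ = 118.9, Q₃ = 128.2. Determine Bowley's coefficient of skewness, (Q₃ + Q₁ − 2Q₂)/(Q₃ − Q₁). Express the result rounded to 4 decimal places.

numerator: Q₃ + Q₁ − 2Q₂ = 128.2 + 87.1 − 2×118.9 = -22.5000
denominator: Q₃ − Q₁ = 128.2 − 87.1 = 41.1000
Bowley skewness = -22.5000 / 41.1000 ≈ -0.5474

-0.5474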